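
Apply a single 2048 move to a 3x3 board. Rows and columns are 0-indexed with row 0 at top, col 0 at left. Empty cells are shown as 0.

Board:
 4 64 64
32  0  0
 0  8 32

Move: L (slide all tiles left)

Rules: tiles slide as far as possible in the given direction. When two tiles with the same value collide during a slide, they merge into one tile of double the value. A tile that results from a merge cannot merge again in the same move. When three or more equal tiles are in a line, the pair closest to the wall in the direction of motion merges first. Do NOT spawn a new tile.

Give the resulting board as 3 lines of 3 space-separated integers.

Slide left:
row 0: [4, 64, 64] -> [4, 128, 0]
row 1: [32, 0, 0] -> [32, 0, 0]
row 2: [0, 8, 32] -> [8, 32, 0]

Answer:   4 128   0
 32   0   0
  8  32   0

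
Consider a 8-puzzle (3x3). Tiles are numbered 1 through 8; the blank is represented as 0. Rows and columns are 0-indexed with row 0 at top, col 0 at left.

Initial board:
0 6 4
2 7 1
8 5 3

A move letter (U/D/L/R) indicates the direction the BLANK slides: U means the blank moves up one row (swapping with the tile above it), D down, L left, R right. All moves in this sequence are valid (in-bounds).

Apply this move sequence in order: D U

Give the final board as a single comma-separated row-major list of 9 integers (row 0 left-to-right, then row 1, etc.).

Answer: 0, 6, 4, 2, 7, 1, 8, 5, 3

Derivation:
After move 1 (D):
2 6 4
0 7 1
8 5 3

After move 2 (U):
0 6 4
2 7 1
8 5 3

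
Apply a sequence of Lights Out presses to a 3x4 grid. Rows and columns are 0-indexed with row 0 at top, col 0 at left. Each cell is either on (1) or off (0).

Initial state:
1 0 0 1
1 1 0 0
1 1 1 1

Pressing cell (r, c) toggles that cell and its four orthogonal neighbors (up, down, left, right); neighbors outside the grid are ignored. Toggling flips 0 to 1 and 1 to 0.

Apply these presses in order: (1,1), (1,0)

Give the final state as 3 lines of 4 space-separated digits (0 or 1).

Answer: 0 1 0 1
1 1 1 0
0 0 1 1

Derivation:
After press 1 at (1,1):
1 1 0 1
0 0 1 0
1 0 1 1

After press 2 at (1,0):
0 1 0 1
1 1 1 0
0 0 1 1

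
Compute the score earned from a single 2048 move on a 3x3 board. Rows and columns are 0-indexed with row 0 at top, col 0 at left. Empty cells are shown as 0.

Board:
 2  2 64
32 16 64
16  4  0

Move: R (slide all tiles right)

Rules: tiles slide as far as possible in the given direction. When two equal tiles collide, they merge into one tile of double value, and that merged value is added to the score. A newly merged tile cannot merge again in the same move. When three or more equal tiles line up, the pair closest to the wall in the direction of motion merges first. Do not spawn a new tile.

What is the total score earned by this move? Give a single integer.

Answer: 4

Derivation:
Slide right:
row 0: [2, 2, 64] -> [0, 4, 64]  score +4 (running 4)
row 1: [32, 16, 64] -> [32, 16, 64]  score +0 (running 4)
row 2: [16, 4, 0] -> [0, 16, 4]  score +0 (running 4)
Board after move:
 0  4 64
32 16 64
 0 16  4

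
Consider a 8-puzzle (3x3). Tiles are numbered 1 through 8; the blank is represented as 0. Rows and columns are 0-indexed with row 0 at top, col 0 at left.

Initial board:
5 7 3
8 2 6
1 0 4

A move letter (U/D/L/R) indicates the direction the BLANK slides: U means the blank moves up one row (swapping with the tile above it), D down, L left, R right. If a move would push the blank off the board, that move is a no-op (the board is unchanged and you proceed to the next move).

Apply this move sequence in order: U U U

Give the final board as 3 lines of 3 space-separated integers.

Answer: 5 0 3
8 7 6
1 2 4

Derivation:
After move 1 (U):
5 7 3
8 0 6
1 2 4

After move 2 (U):
5 0 3
8 7 6
1 2 4

After move 3 (U):
5 0 3
8 7 6
1 2 4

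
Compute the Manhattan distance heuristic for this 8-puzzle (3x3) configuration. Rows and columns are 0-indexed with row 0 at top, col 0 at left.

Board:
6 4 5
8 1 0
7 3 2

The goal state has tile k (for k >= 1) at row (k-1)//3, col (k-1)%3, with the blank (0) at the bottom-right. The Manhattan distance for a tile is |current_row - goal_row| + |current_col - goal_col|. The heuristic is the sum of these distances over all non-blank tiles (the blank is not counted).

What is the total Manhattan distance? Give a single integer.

Answer: 17

Derivation:
Tile 6: (0,0)->(1,2) = 3
Tile 4: (0,1)->(1,0) = 2
Tile 5: (0,2)->(1,1) = 2
Tile 8: (1,0)->(2,1) = 2
Tile 1: (1,1)->(0,0) = 2
Tile 7: (2,0)->(2,0) = 0
Tile 3: (2,1)->(0,2) = 3
Tile 2: (2,2)->(0,1) = 3
Sum: 3 + 2 + 2 + 2 + 2 + 0 + 3 + 3 = 17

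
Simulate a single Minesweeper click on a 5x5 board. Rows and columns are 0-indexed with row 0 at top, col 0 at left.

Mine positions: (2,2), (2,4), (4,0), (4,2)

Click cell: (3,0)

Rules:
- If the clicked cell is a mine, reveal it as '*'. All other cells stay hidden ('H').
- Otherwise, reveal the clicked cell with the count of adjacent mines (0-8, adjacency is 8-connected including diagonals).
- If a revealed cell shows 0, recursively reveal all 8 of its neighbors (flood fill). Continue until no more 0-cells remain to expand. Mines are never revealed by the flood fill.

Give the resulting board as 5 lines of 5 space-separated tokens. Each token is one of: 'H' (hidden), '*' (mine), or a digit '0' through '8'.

H H H H H
H H H H H
H H H H H
1 H H H H
H H H H H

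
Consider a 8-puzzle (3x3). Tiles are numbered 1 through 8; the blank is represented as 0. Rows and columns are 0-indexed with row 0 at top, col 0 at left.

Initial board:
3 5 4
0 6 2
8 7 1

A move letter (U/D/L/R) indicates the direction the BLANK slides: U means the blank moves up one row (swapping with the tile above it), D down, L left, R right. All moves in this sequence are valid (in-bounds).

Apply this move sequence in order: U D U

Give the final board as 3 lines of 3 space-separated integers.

After move 1 (U):
0 5 4
3 6 2
8 7 1

After move 2 (D):
3 5 4
0 6 2
8 7 1

After move 3 (U):
0 5 4
3 6 2
8 7 1

Answer: 0 5 4
3 6 2
8 7 1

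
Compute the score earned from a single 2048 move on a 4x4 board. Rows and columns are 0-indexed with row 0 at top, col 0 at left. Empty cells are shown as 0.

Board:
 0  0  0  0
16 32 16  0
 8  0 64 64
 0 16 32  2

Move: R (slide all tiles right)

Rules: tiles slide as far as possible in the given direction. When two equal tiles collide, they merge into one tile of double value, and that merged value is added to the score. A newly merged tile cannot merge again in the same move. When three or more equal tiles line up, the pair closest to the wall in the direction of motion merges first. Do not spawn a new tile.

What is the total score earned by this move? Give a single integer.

Slide right:
row 0: [0, 0, 0, 0] -> [0, 0, 0, 0]  score +0 (running 0)
row 1: [16, 32, 16, 0] -> [0, 16, 32, 16]  score +0 (running 0)
row 2: [8, 0, 64, 64] -> [0, 0, 8, 128]  score +128 (running 128)
row 3: [0, 16, 32, 2] -> [0, 16, 32, 2]  score +0 (running 128)
Board after move:
  0   0   0   0
  0  16  32  16
  0   0   8 128
  0  16  32   2

Answer: 128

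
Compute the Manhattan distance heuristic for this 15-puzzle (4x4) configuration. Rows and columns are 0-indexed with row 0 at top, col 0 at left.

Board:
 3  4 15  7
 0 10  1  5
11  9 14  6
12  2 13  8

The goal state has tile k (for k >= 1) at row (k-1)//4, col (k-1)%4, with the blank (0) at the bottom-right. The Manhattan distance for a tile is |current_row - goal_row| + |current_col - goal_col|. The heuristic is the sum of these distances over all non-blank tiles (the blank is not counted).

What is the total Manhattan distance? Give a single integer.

Answer: 35

Derivation:
Tile 3: at (0,0), goal (0,2), distance |0-0|+|0-2| = 2
Tile 4: at (0,1), goal (0,3), distance |0-0|+|1-3| = 2
Tile 15: at (0,2), goal (3,2), distance |0-3|+|2-2| = 3
Tile 7: at (0,3), goal (1,2), distance |0-1|+|3-2| = 2
Tile 10: at (1,1), goal (2,1), distance |1-2|+|1-1| = 1
Tile 1: at (1,2), goal (0,0), distance |1-0|+|2-0| = 3
Tile 5: at (1,3), goal (1,0), distance |1-1|+|3-0| = 3
Tile 11: at (2,0), goal (2,2), distance |2-2|+|0-2| = 2
Tile 9: at (2,1), goal (2,0), distance |2-2|+|1-0| = 1
Tile 14: at (2,2), goal (3,1), distance |2-3|+|2-1| = 2
Tile 6: at (2,3), goal (1,1), distance |2-1|+|3-1| = 3
Tile 12: at (3,0), goal (2,3), distance |3-2|+|0-3| = 4
Tile 2: at (3,1), goal (0,1), distance |3-0|+|1-1| = 3
Tile 13: at (3,2), goal (3,0), distance |3-3|+|2-0| = 2
Tile 8: at (3,3), goal (1,3), distance |3-1|+|3-3| = 2
Sum: 2 + 2 + 3 + 2 + 1 + 3 + 3 + 2 + 1 + 2 + 3 + 4 + 3 + 2 + 2 = 35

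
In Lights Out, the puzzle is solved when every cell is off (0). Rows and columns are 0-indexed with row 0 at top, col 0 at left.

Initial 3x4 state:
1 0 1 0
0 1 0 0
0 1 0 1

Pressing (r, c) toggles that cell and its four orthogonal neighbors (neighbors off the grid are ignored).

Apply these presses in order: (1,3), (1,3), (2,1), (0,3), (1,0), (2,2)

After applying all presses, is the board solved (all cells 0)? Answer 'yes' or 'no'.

After press 1 at (1,3):
1 0 1 1
0 1 1 1
0 1 0 0

After press 2 at (1,3):
1 0 1 0
0 1 0 0
0 1 0 1

After press 3 at (2,1):
1 0 1 0
0 0 0 0
1 0 1 1

After press 4 at (0,3):
1 0 0 1
0 0 0 1
1 0 1 1

After press 5 at (1,0):
0 0 0 1
1 1 0 1
0 0 1 1

After press 6 at (2,2):
0 0 0 1
1 1 1 1
0 1 0 0

Lights still on: 6

Answer: no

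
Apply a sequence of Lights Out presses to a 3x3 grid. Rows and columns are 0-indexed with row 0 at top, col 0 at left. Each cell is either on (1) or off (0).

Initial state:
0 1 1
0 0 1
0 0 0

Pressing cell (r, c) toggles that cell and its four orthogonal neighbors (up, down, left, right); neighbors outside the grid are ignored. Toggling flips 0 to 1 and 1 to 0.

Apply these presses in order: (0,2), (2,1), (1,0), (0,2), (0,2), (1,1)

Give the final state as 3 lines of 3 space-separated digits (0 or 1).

After press 1 at (0,2):
0 0 0
0 0 0
0 0 0

After press 2 at (2,1):
0 0 0
0 1 0
1 1 1

After press 3 at (1,0):
1 0 0
1 0 0
0 1 1

After press 4 at (0,2):
1 1 1
1 0 1
0 1 1

After press 5 at (0,2):
1 0 0
1 0 0
0 1 1

After press 6 at (1,1):
1 1 0
0 1 1
0 0 1

Answer: 1 1 0
0 1 1
0 0 1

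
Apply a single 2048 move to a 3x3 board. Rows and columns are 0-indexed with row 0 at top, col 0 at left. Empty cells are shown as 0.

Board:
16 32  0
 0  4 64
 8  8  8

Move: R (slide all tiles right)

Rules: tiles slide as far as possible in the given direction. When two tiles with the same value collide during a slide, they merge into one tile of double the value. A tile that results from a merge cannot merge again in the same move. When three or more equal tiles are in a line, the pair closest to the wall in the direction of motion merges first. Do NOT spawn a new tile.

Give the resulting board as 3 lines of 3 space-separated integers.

Slide right:
row 0: [16, 32, 0] -> [0, 16, 32]
row 1: [0, 4, 64] -> [0, 4, 64]
row 2: [8, 8, 8] -> [0, 8, 16]

Answer:  0 16 32
 0  4 64
 0  8 16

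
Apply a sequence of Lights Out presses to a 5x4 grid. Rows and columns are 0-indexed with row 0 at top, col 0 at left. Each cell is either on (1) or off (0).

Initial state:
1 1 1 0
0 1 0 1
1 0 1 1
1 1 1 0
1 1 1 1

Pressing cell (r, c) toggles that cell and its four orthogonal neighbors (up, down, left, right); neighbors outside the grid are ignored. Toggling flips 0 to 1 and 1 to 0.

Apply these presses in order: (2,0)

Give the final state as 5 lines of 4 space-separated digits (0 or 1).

After press 1 at (2,0):
1 1 1 0
1 1 0 1
0 1 1 1
0 1 1 0
1 1 1 1

Answer: 1 1 1 0
1 1 0 1
0 1 1 1
0 1 1 0
1 1 1 1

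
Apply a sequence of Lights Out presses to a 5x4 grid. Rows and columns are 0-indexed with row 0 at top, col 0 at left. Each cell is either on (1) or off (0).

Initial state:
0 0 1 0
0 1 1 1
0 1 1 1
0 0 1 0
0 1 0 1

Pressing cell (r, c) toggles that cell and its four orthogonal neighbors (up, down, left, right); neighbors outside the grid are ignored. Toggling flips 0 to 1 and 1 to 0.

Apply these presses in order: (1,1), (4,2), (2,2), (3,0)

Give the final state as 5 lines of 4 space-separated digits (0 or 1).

Answer: 0 1 1 0
1 0 1 1
1 1 0 0
1 1 1 0
1 0 1 0

Derivation:
After press 1 at (1,1):
0 1 1 0
1 0 0 1
0 0 1 1
0 0 1 0
0 1 0 1

After press 2 at (4,2):
0 1 1 0
1 0 0 1
0 0 1 1
0 0 0 0
0 0 1 0

After press 3 at (2,2):
0 1 1 0
1 0 1 1
0 1 0 0
0 0 1 0
0 0 1 0

After press 4 at (3,0):
0 1 1 0
1 0 1 1
1 1 0 0
1 1 1 0
1 0 1 0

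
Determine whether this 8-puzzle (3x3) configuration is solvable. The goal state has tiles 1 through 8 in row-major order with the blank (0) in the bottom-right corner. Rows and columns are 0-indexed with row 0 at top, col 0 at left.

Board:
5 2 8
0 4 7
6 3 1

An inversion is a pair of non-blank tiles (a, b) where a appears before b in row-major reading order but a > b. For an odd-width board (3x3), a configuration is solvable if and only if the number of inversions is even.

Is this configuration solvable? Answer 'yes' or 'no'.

Inversions (pairs i<j in row-major order where tile[i] > tile[j] > 0): 18
18 is even, so the puzzle is solvable.

Answer: yes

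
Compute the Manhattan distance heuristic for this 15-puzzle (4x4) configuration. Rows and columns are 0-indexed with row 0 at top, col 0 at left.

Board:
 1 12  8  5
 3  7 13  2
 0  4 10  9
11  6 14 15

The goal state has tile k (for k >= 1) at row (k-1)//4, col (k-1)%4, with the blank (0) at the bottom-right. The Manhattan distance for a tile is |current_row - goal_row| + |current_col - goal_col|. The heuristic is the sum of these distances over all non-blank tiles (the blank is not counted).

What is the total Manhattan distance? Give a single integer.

Tile 1: at (0,0), goal (0,0), distance |0-0|+|0-0| = 0
Tile 12: at (0,1), goal (2,3), distance |0-2|+|1-3| = 4
Tile 8: at (0,2), goal (1,3), distance |0-1|+|2-3| = 2
Tile 5: at (0,3), goal (1,0), distance |0-1|+|3-0| = 4
Tile 3: at (1,0), goal (0,2), distance |1-0|+|0-2| = 3
Tile 7: at (1,1), goal (1,2), distance |1-1|+|1-2| = 1
Tile 13: at (1,2), goal (3,0), distance |1-3|+|2-0| = 4
Tile 2: at (1,3), goal (0,1), distance |1-0|+|3-1| = 3
Tile 4: at (2,1), goal (0,3), distance |2-0|+|1-3| = 4
Tile 10: at (2,2), goal (2,1), distance |2-2|+|2-1| = 1
Tile 9: at (2,3), goal (2,0), distance |2-2|+|3-0| = 3
Tile 11: at (3,0), goal (2,2), distance |3-2|+|0-2| = 3
Tile 6: at (3,1), goal (1,1), distance |3-1|+|1-1| = 2
Tile 14: at (3,2), goal (3,1), distance |3-3|+|2-1| = 1
Tile 15: at (3,3), goal (3,2), distance |3-3|+|3-2| = 1
Sum: 0 + 4 + 2 + 4 + 3 + 1 + 4 + 3 + 4 + 1 + 3 + 3 + 2 + 1 + 1 = 36

Answer: 36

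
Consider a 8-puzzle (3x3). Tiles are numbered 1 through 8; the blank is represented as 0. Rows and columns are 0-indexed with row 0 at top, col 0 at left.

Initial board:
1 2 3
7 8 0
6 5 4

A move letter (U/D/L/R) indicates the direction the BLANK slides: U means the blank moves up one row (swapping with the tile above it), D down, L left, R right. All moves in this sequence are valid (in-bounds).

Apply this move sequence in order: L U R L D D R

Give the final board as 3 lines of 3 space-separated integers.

After move 1 (L):
1 2 3
7 0 8
6 5 4

After move 2 (U):
1 0 3
7 2 8
6 5 4

After move 3 (R):
1 3 0
7 2 8
6 5 4

After move 4 (L):
1 0 3
7 2 8
6 5 4

After move 5 (D):
1 2 3
7 0 8
6 5 4

After move 6 (D):
1 2 3
7 5 8
6 0 4

After move 7 (R):
1 2 3
7 5 8
6 4 0

Answer: 1 2 3
7 5 8
6 4 0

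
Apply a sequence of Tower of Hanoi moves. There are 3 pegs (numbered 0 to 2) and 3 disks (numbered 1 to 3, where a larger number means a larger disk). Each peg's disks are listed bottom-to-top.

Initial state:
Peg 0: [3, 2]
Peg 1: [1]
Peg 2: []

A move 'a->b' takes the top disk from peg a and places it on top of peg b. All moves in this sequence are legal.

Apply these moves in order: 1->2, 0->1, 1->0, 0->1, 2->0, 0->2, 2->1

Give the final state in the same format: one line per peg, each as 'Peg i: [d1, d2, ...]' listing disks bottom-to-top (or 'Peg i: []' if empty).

Answer: Peg 0: [3]
Peg 1: [2, 1]
Peg 2: []

Derivation:
After move 1 (1->2):
Peg 0: [3, 2]
Peg 1: []
Peg 2: [1]

After move 2 (0->1):
Peg 0: [3]
Peg 1: [2]
Peg 2: [1]

After move 3 (1->0):
Peg 0: [3, 2]
Peg 1: []
Peg 2: [1]

After move 4 (0->1):
Peg 0: [3]
Peg 1: [2]
Peg 2: [1]

After move 5 (2->0):
Peg 0: [3, 1]
Peg 1: [2]
Peg 2: []

After move 6 (0->2):
Peg 0: [3]
Peg 1: [2]
Peg 2: [1]

After move 7 (2->1):
Peg 0: [3]
Peg 1: [2, 1]
Peg 2: []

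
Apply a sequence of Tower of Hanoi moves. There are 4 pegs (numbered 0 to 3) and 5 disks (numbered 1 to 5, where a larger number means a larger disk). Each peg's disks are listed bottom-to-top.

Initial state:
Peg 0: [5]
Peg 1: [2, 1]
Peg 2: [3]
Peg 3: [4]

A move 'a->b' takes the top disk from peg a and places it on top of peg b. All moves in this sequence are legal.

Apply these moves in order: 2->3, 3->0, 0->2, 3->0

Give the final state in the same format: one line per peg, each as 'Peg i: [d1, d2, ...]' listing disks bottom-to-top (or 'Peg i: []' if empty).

After move 1 (2->3):
Peg 0: [5]
Peg 1: [2, 1]
Peg 2: []
Peg 3: [4, 3]

After move 2 (3->0):
Peg 0: [5, 3]
Peg 1: [2, 1]
Peg 2: []
Peg 3: [4]

After move 3 (0->2):
Peg 0: [5]
Peg 1: [2, 1]
Peg 2: [3]
Peg 3: [4]

After move 4 (3->0):
Peg 0: [5, 4]
Peg 1: [2, 1]
Peg 2: [3]
Peg 3: []

Answer: Peg 0: [5, 4]
Peg 1: [2, 1]
Peg 2: [3]
Peg 3: []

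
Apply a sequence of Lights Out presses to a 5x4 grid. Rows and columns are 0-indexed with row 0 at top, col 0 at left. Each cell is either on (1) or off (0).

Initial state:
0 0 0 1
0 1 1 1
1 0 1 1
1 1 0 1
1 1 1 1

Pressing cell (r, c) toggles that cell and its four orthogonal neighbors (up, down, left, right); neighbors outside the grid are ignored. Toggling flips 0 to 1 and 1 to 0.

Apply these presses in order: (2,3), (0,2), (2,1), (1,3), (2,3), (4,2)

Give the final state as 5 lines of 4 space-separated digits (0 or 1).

Answer: 0 1 1 1
0 0 1 0
0 1 0 0
1 0 1 1
1 0 0 0

Derivation:
After press 1 at (2,3):
0 0 0 1
0 1 1 0
1 0 0 0
1 1 0 0
1 1 1 1

After press 2 at (0,2):
0 1 1 0
0 1 0 0
1 0 0 0
1 1 0 0
1 1 1 1

After press 3 at (2,1):
0 1 1 0
0 0 0 0
0 1 1 0
1 0 0 0
1 1 1 1

After press 4 at (1,3):
0 1 1 1
0 0 1 1
0 1 1 1
1 0 0 0
1 1 1 1

After press 5 at (2,3):
0 1 1 1
0 0 1 0
0 1 0 0
1 0 0 1
1 1 1 1

After press 6 at (4,2):
0 1 1 1
0 0 1 0
0 1 0 0
1 0 1 1
1 0 0 0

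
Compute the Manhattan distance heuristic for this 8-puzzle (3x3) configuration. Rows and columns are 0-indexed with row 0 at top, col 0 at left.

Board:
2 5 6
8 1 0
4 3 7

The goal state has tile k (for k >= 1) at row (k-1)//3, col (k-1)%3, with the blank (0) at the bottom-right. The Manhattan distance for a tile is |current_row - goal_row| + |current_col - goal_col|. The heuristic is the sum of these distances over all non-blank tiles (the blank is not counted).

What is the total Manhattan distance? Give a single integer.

Answer: 13

Derivation:
Tile 2: at (0,0), goal (0,1), distance |0-0|+|0-1| = 1
Tile 5: at (0,1), goal (1,1), distance |0-1|+|1-1| = 1
Tile 6: at (0,2), goal (1,2), distance |0-1|+|2-2| = 1
Tile 8: at (1,0), goal (2,1), distance |1-2|+|0-1| = 2
Tile 1: at (1,1), goal (0,0), distance |1-0|+|1-0| = 2
Tile 4: at (2,0), goal (1,0), distance |2-1|+|0-0| = 1
Tile 3: at (2,1), goal (0,2), distance |2-0|+|1-2| = 3
Tile 7: at (2,2), goal (2,0), distance |2-2|+|2-0| = 2
Sum: 1 + 1 + 1 + 2 + 2 + 1 + 3 + 2 = 13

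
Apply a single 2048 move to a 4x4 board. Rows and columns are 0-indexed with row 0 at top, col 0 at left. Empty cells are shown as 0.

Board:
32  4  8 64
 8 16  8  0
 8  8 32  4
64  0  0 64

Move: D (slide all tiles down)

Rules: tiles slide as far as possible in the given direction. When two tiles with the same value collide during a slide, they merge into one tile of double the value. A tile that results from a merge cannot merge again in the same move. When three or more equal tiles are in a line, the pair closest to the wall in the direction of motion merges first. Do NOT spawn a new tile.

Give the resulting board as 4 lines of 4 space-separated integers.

Answer:  0  0  0  0
32  4  0 64
16 16 16  4
64  8 32 64

Derivation:
Slide down:
col 0: [32, 8, 8, 64] -> [0, 32, 16, 64]
col 1: [4, 16, 8, 0] -> [0, 4, 16, 8]
col 2: [8, 8, 32, 0] -> [0, 0, 16, 32]
col 3: [64, 0, 4, 64] -> [0, 64, 4, 64]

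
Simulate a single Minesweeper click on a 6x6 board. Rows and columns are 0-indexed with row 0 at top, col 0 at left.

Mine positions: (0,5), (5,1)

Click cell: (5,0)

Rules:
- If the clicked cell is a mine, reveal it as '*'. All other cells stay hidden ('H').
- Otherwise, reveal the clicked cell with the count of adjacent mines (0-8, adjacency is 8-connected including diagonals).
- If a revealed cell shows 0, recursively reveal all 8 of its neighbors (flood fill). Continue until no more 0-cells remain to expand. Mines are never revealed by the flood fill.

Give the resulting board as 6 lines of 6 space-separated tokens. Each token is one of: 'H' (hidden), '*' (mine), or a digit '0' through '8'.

H H H H H H
H H H H H H
H H H H H H
H H H H H H
H H H H H H
1 H H H H H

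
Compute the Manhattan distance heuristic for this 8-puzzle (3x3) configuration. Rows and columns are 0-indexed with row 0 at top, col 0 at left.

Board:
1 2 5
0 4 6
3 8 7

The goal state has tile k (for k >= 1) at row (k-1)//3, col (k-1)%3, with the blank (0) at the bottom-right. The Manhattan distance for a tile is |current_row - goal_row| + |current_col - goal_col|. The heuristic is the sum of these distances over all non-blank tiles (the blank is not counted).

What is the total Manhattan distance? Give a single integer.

Answer: 9

Derivation:
Tile 1: (0,0)->(0,0) = 0
Tile 2: (0,1)->(0,1) = 0
Tile 5: (0,2)->(1,1) = 2
Tile 4: (1,1)->(1,0) = 1
Tile 6: (1,2)->(1,2) = 0
Tile 3: (2,0)->(0,2) = 4
Tile 8: (2,1)->(2,1) = 0
Tile 7: (2,2)->(2,0) = 2
Sum: 0 + 0 + 2 + 1 + 0 + 4 + 0 + 2 = 9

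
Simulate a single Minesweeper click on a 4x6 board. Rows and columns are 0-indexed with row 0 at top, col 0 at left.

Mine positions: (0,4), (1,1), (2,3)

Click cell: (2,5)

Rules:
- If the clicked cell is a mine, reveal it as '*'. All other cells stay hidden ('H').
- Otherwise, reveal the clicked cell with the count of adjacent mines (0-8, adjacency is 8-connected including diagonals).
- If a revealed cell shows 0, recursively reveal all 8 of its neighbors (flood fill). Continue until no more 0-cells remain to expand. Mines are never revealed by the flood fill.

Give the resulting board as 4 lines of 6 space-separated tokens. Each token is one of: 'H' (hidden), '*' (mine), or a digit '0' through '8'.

H H H H H H
H H H H 2 1
H H H H 1 0
H H H H 1 0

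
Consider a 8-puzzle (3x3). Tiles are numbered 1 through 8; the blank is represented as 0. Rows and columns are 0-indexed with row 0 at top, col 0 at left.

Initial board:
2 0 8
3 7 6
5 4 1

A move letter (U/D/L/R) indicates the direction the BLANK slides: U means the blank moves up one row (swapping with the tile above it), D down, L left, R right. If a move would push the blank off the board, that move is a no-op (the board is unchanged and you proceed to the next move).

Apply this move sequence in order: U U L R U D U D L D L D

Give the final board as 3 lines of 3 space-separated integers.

Answer: 2 7 8
5 3 6
0 4 1

Derivation:
After move 1 (U):
2 0 8
3 7 6
5 4 1

After move 2 (U):
2 0 8
3 7 6
5 4 1

After move 3 (L):
0 2 8
3 7 6
5 4 1

After move 4 (R):
2 0 8
3 7 6
5 4 1

After move 5 (U):
2 0 8
3 7 6
5 4 1

After move 6 (D):
2 7 8
3 0 6
5 4 1

After move 7 (U):
2 0 8
3 7 6
5 4 1

After move 8 (D):
2 7 8
3 0 6
5 4 1

After move 9 (L):
2 7 8
0 3 6
5 4 1

After move 10 (D):
2 7 8
5 3 6
0 4 1

After move 11 (L):
2 7 8
5 3 6
0 4 1

After move 12 (D):
2 7 8
5 3 6
0 4 1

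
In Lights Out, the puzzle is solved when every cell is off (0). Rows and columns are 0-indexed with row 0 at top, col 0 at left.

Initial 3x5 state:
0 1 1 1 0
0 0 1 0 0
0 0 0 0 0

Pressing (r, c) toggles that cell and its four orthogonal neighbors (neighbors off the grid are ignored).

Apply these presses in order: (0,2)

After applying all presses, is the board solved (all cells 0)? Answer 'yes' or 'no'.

Answer: yes

Derivation:
After press 1 at (0,2):
0 0 0 0 0
0 0 0 0 0
0 0 0 0 0

Lights still on: 0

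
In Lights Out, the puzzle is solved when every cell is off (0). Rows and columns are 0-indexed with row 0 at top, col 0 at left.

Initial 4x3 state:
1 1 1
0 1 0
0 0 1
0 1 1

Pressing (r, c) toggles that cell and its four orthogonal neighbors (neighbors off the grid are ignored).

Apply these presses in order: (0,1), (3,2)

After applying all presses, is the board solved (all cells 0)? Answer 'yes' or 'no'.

Answer: yes

Derivation:
After press 1 at (0,1):
0 0 0
0 0 0
0 0 1
0 1 1

After press 2 at (3,2):
0 0 0
0 0 0
0 0 0
0 0 0

Lights still on: 0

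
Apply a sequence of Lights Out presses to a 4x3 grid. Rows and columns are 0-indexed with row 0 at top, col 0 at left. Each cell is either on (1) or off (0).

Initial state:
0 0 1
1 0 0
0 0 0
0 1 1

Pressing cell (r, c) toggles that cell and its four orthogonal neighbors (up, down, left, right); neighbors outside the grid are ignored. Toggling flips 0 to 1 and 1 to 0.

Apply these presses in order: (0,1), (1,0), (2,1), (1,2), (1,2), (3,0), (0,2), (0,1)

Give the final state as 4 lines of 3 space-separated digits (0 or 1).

Answer: 1 1 0
0 0 1
1 1 1
1 1 1

Derivation:
After press 1 at (0,1):
1 1 0
1 1 0
0 0 0
0 1 1

After press 2 at (1,0):
0 1 0
0 0 0
1 0 0
0 1 1

After press 3 at (2,1):
0 1 0
0 1 0
0 1 1
0 0 1

After press 4 at (1,2):
0 1 1
0 0 1
0 1 0
0 0 1

After press 5 at (1,2):
0 1 0
0 1 0
0 1 1
0 0 1

After press 6 at (3,0):
0 1 0
0 1 0
1 1 1
1 1 1

After press 7 at (0,2):
0 0 1
0 1 1
1 1 1
1 1 1

After press 8 at (0,1):
1 1 0
0 0 1
1 1 1
1 1 1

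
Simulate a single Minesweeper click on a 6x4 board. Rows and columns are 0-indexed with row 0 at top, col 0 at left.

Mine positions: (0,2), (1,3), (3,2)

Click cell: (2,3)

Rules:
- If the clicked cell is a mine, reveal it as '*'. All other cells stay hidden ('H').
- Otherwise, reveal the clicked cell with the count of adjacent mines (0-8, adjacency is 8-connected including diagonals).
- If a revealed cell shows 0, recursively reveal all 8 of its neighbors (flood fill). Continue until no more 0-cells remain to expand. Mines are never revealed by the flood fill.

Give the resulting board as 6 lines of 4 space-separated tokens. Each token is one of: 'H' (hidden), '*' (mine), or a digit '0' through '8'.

H H H H
H H H H
H H H 2
H H H H
H H H H
H H H H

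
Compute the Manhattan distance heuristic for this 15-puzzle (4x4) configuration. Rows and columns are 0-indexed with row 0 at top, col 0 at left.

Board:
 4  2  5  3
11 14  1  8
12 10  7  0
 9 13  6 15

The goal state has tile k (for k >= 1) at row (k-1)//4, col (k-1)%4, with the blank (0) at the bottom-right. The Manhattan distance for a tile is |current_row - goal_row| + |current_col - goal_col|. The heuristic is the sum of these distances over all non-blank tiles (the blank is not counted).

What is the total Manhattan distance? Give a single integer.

Answer: 25

Derivation:
Tile 4: at (0,0), goal (0,3), distance |0-0|+|0-3| = 3
Tile 2: at (0,1), goal (0,1), distance |0-0|+|1-1| = 0
Tile 5: at (0,2), goal (1,0), distance |0-1|+|2-0| = 3
Tile 3: at (0,3), goal (0,2), distance |0-0|+|3-2| = 1
Tile 11: at (1,0), goal (2,2), distance |1-2|+|0-2| = 3
Tile 14: at (1,1), goal (3,1), distance |1-3|+|1-1| = 2
Tile 1: at (1,2), goal (0,0), distance |1-0|+|2-0| = 3
Tile 8: at (1,3), goal (1,3), distance |1-1|+|3-3| = 0
Tile 12: at (2,0), goal (2,3), distance |2-2|+|0-3| = 3
Tile 10: at (2,1), goal (2,1), distance |2-2|+|1-1| = 0
Tile 7: at (2,2), goal (1,2), distance |2-1|+|2-2| = 1
Tile 9: at (3,0), goal (2,0), distance |3-2|+|0-0| = 1
Tile 13: at (3,1), goal (3,0), distance |3-3|+|1-0| = 1
Tile 6: at (3,2), goal (1,1), distance |3-1|+|2-1| = 3
Tile 15: at (3,3), goal (3,2), distance |3-3|+|3-2| = 1
Sum: 3 + 0 + 3 + 1 + 3 + 2 + 3 + 0 + 3 + 0 + 1 + 1 + 1 + 3 + 1 = 25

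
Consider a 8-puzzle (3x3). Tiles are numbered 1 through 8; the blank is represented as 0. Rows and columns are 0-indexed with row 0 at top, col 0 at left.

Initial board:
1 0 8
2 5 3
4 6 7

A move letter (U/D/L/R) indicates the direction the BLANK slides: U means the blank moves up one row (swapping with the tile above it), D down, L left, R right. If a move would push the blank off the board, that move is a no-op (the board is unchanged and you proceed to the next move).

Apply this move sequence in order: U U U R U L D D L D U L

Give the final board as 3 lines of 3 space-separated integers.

After move 1 (U):
1 0 8
2 5 3
4 6 7

After move 2 (U):
1 0 8
2 5 3
4 6 7

After move 3 (U):
1 0 8
2 5 3
4 6 7

After move 4 (R):
1 8 0
2 5 3
4 6 7

After move 5 (U):
1 8 0
2 5 3
4 6 7

After move 6 (L):
1 0 8
2 5 3
4 6 7

After move 7 (D):
1 5 8
2 0 3
4 6 7

After move 8 (D):
1 5 8
2 6 3
4 0 7

After move 9 (L):
1 5 8
2 6 3
0 4 7

After move 10 (D):
1 5 8
2 6 3
0 4 7

After move 11 (U):
1 5 8
0 6 3
2 4 7

After move 12 (L):
1 5 8
0 6 3
2 4 7

Answer: 1 5 8
0 6 3
2 4 7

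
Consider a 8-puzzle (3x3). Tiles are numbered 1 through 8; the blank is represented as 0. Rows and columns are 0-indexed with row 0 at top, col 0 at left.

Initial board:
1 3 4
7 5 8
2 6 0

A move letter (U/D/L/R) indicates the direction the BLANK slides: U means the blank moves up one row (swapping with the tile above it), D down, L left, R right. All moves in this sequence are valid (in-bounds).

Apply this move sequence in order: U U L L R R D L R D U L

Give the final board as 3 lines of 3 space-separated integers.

Answer: 1 3 4
7 0 5
2 6 8

Derivation:
After move 1 (U):
1 3 4
7 5 0
2 6 8

After move 2 (U):
1 3 0
7 5 4
2 6 8

After move 3 (L):
1 0 3
7 5 4
2 6 8

After move 4 (L):
0 1 3
7 5 4
2 6 8

After move 5 (R):
1 0 3
7 5 4
2 6 8

After move 6 (R):
1 3 0
7 5 4
2 6 8

After move 7 (D):
1 3 4
7 5 0
2 6 8

After move 8 (L):
1 3 4
7 0 5
2 6 8

After move 9 (R):
1 3 4
7 5 0
2 6 8

After move 10 (D):
1 3 4
7 5 8
2 6 0

After move 11 (U):
1 3 4
7 5 0
2 6 8

After move 12 (L):
1 3 4
7 0 5
2 6 8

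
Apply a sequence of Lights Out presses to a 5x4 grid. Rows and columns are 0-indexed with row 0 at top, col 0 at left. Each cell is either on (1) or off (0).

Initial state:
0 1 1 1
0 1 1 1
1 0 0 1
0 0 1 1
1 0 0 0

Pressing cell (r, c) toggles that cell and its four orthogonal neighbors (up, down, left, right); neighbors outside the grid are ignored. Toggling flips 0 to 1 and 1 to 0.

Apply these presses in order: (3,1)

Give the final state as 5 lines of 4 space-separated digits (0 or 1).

After press 1 at (3,1):
0 1 1 1
0 1 1 1
1 1 0 1
1 1 0 1
1 1 0 0

Answer: 0 1 1 1
0 1 1 1
1 1 0 1
1 1 0 1
1 1 0 0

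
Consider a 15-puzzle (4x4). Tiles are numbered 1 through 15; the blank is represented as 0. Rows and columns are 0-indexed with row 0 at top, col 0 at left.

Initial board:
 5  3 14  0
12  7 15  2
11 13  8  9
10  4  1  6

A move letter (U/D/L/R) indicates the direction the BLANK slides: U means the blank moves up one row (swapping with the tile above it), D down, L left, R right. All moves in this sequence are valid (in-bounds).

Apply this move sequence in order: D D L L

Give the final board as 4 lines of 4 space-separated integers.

After move 1 (D):
 5  3 14  2
12  7 15  0
11 13  8  9
10  4  1  6

After move 2 (D):
 5  3 14  2
12  7 15  9
11 13  8  0
10  4  1  6

After move 3 (L):
 5  3 14  2
12  7 15  9
11 13  0  8
10  4  1  6

After move 4 (L):
 5  3 14  2
12  7 15  9
11  0 13  8
10  4  1  6

Answer:  5  3 14  2
12  7 15  9
11  0 13  8
10  4  1  6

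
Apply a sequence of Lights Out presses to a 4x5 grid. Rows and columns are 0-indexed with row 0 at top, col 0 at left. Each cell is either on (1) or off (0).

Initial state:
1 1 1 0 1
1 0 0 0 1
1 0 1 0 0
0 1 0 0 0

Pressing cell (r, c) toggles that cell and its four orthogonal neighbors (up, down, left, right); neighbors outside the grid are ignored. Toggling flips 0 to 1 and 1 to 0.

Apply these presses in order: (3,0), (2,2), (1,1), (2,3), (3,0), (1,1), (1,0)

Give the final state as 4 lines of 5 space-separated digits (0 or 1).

Answer: 0 1 1 0 1
0 1 1 1 1
0 1 1 0 1
0 1 1 1 0

Derivation:
After press 1 at (3,0):
1 1 1 0 1
1 0 0 0 1
0 0 1 0 0
1 0 0 0 0

After press 2 at (2,2):
1 1 1 0 1
1 0 1 0 1
0 1 0 1 0
1 0 1 0 0

After press 3 at (1,1):
1 0 1 0 1
0 1 0 0 1
0 0 0 1 0
1 0 1 0 0

After press 4 at (2,3):
1 0 1 0 1
0 1 0 1 1
0 0 1 0 1
1 0 1 1 0

After press 5 at (3,0):
1 0 1 0 1
0 1 0 1 1
1 0 1 0 1
0 1 1 1 0

After press 6 at (1,1):
1 1 1 0 1
1 0 1 1 1
1 1 1 0 1
0 1 1 1 0

After press 7 at (1,0):
0 1 1 0 1
0 1 1 1 1
0 1 1 0 1
0 1 1 1 0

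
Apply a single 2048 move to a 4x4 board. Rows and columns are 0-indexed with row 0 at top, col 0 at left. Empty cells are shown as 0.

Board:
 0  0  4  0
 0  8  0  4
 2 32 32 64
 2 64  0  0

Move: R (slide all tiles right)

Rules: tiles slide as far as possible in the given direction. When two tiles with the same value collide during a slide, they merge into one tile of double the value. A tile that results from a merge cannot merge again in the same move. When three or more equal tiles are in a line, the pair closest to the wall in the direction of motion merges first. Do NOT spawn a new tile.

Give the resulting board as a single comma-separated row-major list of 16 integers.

Slide right:
row 0: [0, 0, 4, 0] -> [0, 0, 0, 4]
row 1: [0, 8, 0, 4] -> [0, 0, 8, 4]
row 2: [2, 32, 32, 64] -> [0, 2, 64, 64]
row 3: [2, 64, 0, 0] -> [0, 0, 2, 64]

Answer: 0, 0, 0, 4, 0, 0, 8, 4, 0, 2, 64, 64, 0, 0, 2, 64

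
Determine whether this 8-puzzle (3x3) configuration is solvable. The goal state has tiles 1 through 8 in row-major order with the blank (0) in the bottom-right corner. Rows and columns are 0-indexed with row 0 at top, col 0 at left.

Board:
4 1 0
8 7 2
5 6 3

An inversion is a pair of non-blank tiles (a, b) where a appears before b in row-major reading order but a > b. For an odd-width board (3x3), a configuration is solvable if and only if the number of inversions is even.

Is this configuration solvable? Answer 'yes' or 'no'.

Inversions (pairs i<j in row-major order where tile[i] > tile[j] > 0): 14
14 is even, so the puzzle is solvable.

Answer: yes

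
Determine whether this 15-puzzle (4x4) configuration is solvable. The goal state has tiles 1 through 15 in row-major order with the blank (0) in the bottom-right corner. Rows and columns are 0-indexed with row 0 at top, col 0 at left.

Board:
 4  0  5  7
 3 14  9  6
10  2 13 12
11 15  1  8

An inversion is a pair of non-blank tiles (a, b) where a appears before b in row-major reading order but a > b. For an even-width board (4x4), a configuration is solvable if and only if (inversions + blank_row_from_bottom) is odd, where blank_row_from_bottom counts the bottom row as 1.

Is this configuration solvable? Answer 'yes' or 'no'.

Inversions: 42
Blank is in row 0 (0-indexed from top), which is row 4 counting from the bottom (bottom = 1).
42 + 4 = 46, which is even, so the puzzle is not solvable.

Answer: no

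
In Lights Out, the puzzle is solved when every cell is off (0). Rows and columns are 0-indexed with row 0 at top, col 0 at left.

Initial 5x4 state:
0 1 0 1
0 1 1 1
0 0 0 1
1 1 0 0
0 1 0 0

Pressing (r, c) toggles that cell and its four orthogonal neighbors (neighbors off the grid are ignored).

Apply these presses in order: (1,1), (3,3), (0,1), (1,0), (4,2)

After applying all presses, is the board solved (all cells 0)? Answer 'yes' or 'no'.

Answer: no

Derivation:
After press 1 at (1,1):
0 0 0 1
1 0 0 1
0 1 0 1
1 1 0 0
0 1 0 0

After press 2 at (3,3):
0 0 0 1
1 0 0 1
0 1 0 0
1 1 1 1
0 1 0 1

After press 3 at (0,1):
1 1 1 1
1 1 0 1
0 1 0 0
1 1 1 1
0 1 0 1

After press 4 at (1,0):
0 1 1 1
0 0 0 1
1 1 0 0
1 1 1 1
0 1 0 1

After press 5 at (4,2):
0 1 1 1
0 0 0 1
1 1 0 0
1 1 0 1
0 0 1 0

Lights still on: 10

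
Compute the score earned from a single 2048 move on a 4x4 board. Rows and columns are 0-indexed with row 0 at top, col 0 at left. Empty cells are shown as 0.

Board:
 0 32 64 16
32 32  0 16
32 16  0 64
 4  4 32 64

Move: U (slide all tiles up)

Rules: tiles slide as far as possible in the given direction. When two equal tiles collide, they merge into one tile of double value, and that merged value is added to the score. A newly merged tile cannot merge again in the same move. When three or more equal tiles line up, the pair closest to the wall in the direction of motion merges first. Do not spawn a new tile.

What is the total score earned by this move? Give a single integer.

Answer: 288

Derivation:
Slide up:
col 0: [0, 32, 32, 4] -> [64, 4, 0, 0]  score +64 (running 64)
col 1: [32, 32, 16, 4] -> [64, 16, 4, 0]  score +64 (running 128)
col 2: [64, 0, 0, 32] -> [64, 32, 0, 0]  score +0 (running 128)
col 3: [16, 16, 64, 64] -> [32, 128, 0, 0]  score +160 (running 288)
Board after move:
 64  64  64  32
  4  16  32 128
  0   4   0   0
  0   0   0   0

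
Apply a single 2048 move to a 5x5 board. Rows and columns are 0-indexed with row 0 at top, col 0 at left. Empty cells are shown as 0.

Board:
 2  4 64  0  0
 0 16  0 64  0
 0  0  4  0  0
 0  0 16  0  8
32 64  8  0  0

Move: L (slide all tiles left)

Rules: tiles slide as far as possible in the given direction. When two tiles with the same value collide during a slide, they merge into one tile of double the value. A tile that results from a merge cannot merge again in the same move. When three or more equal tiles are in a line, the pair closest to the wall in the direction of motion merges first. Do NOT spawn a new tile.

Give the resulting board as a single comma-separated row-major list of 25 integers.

Slide left:
row 0: [2, 4, 64, 0, 0] -> [2, 4, 64, 0, 0]
row 1: [0, 16, 0, 64, 0] -> [16, 64, 0, 0, 0]
row 2: [0, 0, 4, 0, 0] -> [4, 0, 0, 0, 0]
row 3: [0, 0, 16, 0, 8] -> [16, 8, 0, 0, 0]
row 4: [32, 64, 8, 0, 0] -> [32, 64, 8, 0, 0]

Answer: 2, 4, 64, 0, 0, 16, 64, 0, 0, 0, 4, 0, 0, 0, 0, 16, 8, 0, 0, 0, 32, 64, 8, 0, 0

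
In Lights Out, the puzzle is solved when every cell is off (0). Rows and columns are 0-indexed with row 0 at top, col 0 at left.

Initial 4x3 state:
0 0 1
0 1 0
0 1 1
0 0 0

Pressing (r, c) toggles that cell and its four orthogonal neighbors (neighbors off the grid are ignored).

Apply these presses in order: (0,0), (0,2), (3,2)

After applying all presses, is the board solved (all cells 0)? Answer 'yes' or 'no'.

After press 1 at (0,0):
1 1 1
1 1 0
0 1 1
0 0 0

After press 2 at (0,2):
1 0 0
1 1 1
0 1 1
0 0 0

After press 3 at (3,2):
1 0 0
1 1 1
0 1 0
0 1 1

Lights still on: 7

Answer: no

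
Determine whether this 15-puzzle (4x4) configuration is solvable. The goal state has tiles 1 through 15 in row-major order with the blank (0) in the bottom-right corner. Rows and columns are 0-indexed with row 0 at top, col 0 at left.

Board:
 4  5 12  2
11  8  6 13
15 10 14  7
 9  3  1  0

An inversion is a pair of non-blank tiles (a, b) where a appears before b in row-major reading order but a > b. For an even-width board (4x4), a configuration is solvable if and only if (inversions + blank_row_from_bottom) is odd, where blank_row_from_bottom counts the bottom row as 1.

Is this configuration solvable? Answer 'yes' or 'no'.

Answer: no

Derivation:
Inversions: 53
Blank is in row 3 (0-indexed from top), which is row 1 counting from the bottom (bottom = 1).
53 + 1 = 54, which is even, so the puzzle is not solvable.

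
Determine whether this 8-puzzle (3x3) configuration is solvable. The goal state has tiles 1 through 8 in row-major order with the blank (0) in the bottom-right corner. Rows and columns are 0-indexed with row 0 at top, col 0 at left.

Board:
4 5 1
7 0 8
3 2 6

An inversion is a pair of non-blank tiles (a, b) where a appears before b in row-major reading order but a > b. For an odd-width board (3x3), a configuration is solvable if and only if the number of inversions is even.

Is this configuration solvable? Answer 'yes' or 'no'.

Answer: no

Derivation:
Inversions (pairs i<j in row-major order where tile[i] > tile[j] > 0): 13
13 is odd, so the puzzle is not solvable.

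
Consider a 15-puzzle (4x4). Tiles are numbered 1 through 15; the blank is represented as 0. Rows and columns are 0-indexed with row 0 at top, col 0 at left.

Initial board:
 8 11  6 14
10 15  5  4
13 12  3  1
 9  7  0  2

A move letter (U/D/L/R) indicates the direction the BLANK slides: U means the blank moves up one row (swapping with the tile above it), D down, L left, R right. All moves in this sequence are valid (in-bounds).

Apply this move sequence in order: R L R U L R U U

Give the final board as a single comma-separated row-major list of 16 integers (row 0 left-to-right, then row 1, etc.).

Answer: 8, 11, 6, 0, 10, 15, 5, 14, 13, 12, 3, 4, 9, 7, 2, 1

Derivation:
After move 1 (R):
 8 11  6 14
10 15  5  4
13 12  3  1
 9  7  2  0

After move 2 (L):
 8 11  6 14
10 15  5  4
13 12  3  1
 9  7  0  2

After move 3 (R):
 8 11  6 14
10 15  5  4
13 12  3  1
 9  7  2  0

After move 4 (U):
 8 11  6 14
10 15  5  4
13 12  3  0
 9  7  2  1

After move 5 (L):
 8 11  6 14
10 15  5  4
13 12  0  3
 9  7  2  1

After move 6 (R):
 8 11  6 14
10 15  5  4
13 12  3  0
 9  7  2  1

After move 7 (U):
 8 11  6 14
10 15  5  0
13 12  3  4
 9  7  2  1

After move 8 (U):
 8 11  6  0
10 15  5 14
13 12  3  4
 9  7  2  1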